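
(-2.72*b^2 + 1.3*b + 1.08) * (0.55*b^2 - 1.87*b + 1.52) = -1.496*b^4 + 5.8014*b^3 - 5.9714*b^2 - 0.0435999999999999*b + 1.6416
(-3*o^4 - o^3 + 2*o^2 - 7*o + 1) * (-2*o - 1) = 6*o^5 + 5*o^4 - 3*o^3 + 12*o^2 + 5*o - 1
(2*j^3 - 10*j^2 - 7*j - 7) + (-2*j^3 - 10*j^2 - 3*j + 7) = -20*j^2 - 10*j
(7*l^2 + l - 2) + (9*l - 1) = 7*l^2 + 10*l - 3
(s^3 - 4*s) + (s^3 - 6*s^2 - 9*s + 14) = 2*s^3 - 6*s^2 - 13*s + 14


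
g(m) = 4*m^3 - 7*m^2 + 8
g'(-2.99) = 149.14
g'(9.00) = 846.00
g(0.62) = 6.26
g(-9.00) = -3475.00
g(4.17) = 176.32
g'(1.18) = 0.19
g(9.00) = 2357.00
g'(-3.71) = 217.11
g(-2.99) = -161.50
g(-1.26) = -11.11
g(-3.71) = -292.61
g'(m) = 12*m^2 - 14*m = 2*m*(6*m - 7)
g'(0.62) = -4.07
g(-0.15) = 7.83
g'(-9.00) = 1098.00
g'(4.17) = 150.29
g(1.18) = 4.83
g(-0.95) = -1.75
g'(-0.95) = 24.13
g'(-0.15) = 2.37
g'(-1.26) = 36.69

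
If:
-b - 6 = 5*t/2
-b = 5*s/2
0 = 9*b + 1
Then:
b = -1/9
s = 2/45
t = -106/45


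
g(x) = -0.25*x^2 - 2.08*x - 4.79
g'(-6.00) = 0.92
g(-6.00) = -1.31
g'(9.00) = -6.58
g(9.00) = -43.76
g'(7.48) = -5.82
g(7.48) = -34.34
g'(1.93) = -3.04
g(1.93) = -9.74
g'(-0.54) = -1.81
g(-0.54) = -3.74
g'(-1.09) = -1.54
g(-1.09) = -2.82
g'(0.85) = -2.50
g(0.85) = -6.74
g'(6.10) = -5.13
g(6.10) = -26.78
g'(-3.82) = -0.17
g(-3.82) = -0.49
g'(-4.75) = 0.30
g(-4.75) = -0.55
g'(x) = -0.5*x - 2.08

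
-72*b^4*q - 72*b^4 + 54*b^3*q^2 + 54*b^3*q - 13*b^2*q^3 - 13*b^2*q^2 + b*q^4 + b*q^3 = (-6*b + q)*(-4*b + q)*(-3*b + q)*(b*q + b)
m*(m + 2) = m^2 + 2*m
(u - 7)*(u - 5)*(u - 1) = u^3 - 13*u^2 + 47*u - 35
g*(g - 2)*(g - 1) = g^3 - 3*g^2 + 2*g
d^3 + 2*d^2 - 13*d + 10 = (d - 2)*(d - 1)*(d + 5)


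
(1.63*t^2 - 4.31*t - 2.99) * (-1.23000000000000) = -2.0049*t^2 + 5.3013*t + 3.6777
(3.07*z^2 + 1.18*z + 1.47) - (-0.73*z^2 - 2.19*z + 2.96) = 3.8*z^2 + 3.37*z - 1.49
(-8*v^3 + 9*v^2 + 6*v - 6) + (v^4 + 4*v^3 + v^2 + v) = v^4 - 4*v^3 + 10*v^2 + 7*v - 6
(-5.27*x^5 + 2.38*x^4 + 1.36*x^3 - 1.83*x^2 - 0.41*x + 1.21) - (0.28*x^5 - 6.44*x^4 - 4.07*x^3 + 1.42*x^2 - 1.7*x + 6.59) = -5.55*x^5 + 8.82*x^4 + 5.43*x^3 - 3.25*x^2 + 1.29*x - 5.38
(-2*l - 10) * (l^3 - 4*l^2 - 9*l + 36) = -2*l^4 - 2*l^3 + 58*l^2 + 18*l - 360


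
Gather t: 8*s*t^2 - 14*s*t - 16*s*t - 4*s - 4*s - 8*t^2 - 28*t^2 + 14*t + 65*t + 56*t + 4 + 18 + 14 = -8*s + t^2*(8*s - 36) + t*(135 - 30*s) + 36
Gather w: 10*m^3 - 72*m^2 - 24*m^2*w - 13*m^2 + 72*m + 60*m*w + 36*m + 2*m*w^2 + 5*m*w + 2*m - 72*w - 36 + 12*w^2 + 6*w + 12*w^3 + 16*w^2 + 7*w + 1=10*m^3 - 85*m^2 + 110*m + 12*w^3 + w^2*(2*m + 28) + w*(-24*m^2 + 65*m - 59) - 35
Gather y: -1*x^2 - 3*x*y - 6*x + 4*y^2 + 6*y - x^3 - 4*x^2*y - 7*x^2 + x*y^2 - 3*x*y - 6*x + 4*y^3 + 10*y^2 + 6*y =-x^3 - 8*x^2 - 12*x + 4*y^3 + y^2*(x + 14) + y*(-4*x^2 - 6*x + 12)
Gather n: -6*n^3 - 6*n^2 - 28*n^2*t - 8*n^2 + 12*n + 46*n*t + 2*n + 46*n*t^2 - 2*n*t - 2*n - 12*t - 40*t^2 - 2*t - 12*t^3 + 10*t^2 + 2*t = -6*n^3 + n^2*(-28*t - 14) + n*(46*t^2 + 44*t + 12) - 12*t^3 - 30*t^2 - 12*t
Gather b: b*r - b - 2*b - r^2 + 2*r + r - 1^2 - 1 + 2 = b*(r - 3) - r^2 + 3*r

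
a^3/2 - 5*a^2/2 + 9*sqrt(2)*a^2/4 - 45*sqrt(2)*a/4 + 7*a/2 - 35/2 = (a/2 + sqrt(2)/2)*(a - 5)*(a + 7*sqrt(2)/2)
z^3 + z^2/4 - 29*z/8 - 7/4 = (z - 2)*(z + 1/2)*(z + 7/4)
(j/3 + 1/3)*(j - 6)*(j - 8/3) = j^3/3 - 23*j^2/9 + 22*j/9 + 16/3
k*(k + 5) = k^2 + 5*k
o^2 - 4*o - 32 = (o - 8)*(o + 4)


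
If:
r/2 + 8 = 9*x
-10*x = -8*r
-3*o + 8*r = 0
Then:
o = 640/201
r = 80/67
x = 64/67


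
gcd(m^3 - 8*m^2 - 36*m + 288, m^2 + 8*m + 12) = m + 6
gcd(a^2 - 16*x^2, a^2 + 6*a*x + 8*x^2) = a + 4*x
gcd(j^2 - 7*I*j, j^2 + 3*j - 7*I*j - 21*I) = j - 7*I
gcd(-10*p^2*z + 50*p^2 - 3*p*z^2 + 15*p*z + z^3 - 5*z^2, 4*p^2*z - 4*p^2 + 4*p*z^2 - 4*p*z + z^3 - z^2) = 2*p + z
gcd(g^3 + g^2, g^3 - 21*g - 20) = g + 1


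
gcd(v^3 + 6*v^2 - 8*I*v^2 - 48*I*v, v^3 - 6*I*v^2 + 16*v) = v^2 - 8*I*v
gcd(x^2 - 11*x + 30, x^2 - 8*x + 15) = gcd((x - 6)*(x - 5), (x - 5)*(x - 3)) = x - 5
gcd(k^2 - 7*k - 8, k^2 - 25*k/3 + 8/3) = k - 8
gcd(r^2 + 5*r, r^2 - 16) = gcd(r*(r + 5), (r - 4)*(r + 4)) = 1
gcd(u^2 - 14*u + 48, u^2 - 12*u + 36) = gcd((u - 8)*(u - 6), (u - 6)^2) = u - 6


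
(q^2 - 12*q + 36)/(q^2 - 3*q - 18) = (q - 6)/(q + 3)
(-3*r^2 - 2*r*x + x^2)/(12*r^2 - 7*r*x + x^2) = (r + x)/(-4*r + x)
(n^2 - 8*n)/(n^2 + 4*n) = (n - 8)/(n + 4)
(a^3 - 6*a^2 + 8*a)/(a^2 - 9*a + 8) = a*(a^2 - 6*a + 8)/(a^2 - 9*a + 8)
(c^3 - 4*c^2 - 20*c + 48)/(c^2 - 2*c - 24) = c - 2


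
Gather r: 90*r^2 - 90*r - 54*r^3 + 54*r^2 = -54*r^3 + 144*r^2 - 90*r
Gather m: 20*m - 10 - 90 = 20*m - 100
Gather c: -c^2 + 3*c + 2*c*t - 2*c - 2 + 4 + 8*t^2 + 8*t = -c^2 + c*(2*t + 1) + 8*t^2 + 8*t + 2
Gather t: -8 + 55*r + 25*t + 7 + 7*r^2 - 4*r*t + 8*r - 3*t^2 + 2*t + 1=7*r^2 + 63*r - 3*t^2 + t*(27 - 4*r)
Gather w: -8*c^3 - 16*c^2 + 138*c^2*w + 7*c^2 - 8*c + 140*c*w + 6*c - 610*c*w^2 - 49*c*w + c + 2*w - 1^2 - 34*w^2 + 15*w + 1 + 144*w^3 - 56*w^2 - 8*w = -8*c^3 - 9*c^2 - c + 144*w^3 + w^2*(-610*c - 90) + w*(138*c^2 + 91*c + 9)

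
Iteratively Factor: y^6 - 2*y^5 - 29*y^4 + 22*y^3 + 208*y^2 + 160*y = (y + 1)*(y^5 - 3*y^4 - 26*y^3 + 48*y^2 + 160*y) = (y - 5)*(y + 1)*(y^4 + 2*y^3 - 16*y^2 - 32*y) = (y - 5)*(y - 4)*(y + 1)*(y^3 + 6*y^2 + 8*y) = (y - 5)*(y - 4)*(y + 1)*(y + 4)*(y^2 + 2*y) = y*(y - 5)*(y - 4)*(y + 1)*(y + 4)*(y + 2)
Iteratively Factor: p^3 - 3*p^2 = (p)*(p^2 - 3*p) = p*(p - 3)*(p)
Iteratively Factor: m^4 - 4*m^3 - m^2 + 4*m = (m)*(m^3 - 4*m^2 - m + 4) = m*(m - 1)*(m^2 - 3*m - 4) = m*(m - 4)*(m - 1)*(m + 1)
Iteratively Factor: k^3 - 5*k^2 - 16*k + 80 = (k - 4)*(k^2 - k - 20) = (k - 4)*(k + 4)*(k - 5)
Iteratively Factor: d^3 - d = (d + 1)*(d^2 - d) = (d - 1)*(d + 1)*(d)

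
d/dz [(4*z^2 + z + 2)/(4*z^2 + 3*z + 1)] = (8*z^2 - 8*z - 5)/(16*z^4 + 24*z^3 + 17*z^2 + 6*z + 1)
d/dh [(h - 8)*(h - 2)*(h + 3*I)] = 3*h^2 + h*(-20 + 6*I) + 16 - 30*I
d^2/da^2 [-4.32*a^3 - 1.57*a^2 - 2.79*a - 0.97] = -25.92*a - 3.14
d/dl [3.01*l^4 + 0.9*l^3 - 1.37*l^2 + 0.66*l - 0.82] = 12.04*l^3 + 2.7*l^2 - 2.74*l + 0.66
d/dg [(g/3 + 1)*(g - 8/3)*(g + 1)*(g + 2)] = 4*g^3/3 + 10*g^2/3 - 10*g/3 - 70/9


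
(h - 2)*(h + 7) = h^2 + 5*h - 14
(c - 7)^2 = c^2 - 14*c + 49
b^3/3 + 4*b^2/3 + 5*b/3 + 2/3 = (b/3 + 1/3)*(b + 1)*(b + 2)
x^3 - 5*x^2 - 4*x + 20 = (x - 5)*(x - 2)*(x + 2)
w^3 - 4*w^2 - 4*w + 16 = (w - 4)*(w - 2)*(w + 2)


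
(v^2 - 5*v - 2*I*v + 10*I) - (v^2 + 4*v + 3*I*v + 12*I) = -9*v - 5*I*v - 2*I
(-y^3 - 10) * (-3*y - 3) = 3*y^4 + 3*y^3 + 30*y + 30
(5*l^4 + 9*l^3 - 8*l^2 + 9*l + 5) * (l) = 5*l^5 + 9*l^4 - 8*l^3 + 9*l^2 + 5*l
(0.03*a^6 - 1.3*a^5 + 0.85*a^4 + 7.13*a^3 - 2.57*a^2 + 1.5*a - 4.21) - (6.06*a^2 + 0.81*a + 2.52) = 0.03*a^6 - 1.3*a^5 + 0.85*a^4 + 7.13*a^3 - 8.63*a^2 + 0.69*a - 6.73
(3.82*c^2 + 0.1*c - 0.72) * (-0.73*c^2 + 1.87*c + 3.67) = -2.7886*c^4 + 7.0704*c^3 + 14.732*c^2 - 0.9794*c - 2.6424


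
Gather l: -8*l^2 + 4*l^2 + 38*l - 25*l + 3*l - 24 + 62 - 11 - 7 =-4*l^2 + 16*l + 20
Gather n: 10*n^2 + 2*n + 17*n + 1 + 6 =10*n^2 + 19*n + 7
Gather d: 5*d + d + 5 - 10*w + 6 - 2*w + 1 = 6*d - 12*w + 12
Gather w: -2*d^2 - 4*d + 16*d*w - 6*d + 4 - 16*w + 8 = -2*d^2 - 10*d + w*(16*d - 16) + 12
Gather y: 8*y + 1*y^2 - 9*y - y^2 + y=0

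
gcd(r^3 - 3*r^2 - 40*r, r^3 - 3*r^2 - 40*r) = r^3 - 3*r^2 - 40*r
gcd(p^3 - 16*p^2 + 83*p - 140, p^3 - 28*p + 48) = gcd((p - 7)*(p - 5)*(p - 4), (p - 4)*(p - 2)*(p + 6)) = p - 4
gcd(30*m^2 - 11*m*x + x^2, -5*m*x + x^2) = -5*m + x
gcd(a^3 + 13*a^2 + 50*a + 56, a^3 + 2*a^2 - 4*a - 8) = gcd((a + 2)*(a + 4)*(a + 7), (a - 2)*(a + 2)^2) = a + 2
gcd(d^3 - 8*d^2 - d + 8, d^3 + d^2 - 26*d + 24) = d - 1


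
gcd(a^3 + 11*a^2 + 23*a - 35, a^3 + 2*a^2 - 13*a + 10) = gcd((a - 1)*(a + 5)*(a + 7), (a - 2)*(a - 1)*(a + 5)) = a^2 + 4*a - 5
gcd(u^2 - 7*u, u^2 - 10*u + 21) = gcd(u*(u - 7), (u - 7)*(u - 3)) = u - 7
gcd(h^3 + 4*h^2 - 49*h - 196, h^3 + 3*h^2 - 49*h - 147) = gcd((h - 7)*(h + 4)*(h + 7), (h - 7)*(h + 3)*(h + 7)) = h^2 - 49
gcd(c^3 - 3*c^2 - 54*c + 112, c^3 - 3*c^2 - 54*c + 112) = c^3 - 3*c^2 - 54*c + 112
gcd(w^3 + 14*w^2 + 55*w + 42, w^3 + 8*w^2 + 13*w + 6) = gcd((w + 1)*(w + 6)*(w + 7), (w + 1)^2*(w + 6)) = w^2 + 7*w + 6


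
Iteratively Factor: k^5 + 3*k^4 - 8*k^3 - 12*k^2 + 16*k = (k)*(k^4 + 3*k^3 - 8*k^2 - 12*k + 16) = k*(k - 1)*(k^3 + 4*k^2 - 4*k - 16) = k*(k - 2)*(k - 1)*(k^2 + 6*k + 8) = k*(k - 2)*(k - 1)*(k + 2)*(k + 4)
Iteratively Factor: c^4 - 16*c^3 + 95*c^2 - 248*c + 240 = (c - 4)*(c^3 - 12*c^2 + 47*c - 60) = (c - 5)*(c - 4)*(c^2 - 7*c + 12) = (c - 5)*(c - 4)*(c - 3)*(c - 4)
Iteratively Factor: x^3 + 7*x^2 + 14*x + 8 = (x + 4)*(x^2 + 3*x + 2) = (x + 2)*(x + 4)*(x + 1)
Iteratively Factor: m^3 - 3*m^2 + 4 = (m + 1)*(m^2 - 4*m + 4) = (m - 2)*(m + 1)*(m - 2)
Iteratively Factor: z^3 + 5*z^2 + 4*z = (z + 1)*(z^2 + 4*z) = (z + 1)*(z + 4)*(z)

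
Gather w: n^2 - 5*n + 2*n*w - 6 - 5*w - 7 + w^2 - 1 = n^2 - 5*n + w^2 + w*(2*n - 5) - 14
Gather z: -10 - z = -z - 10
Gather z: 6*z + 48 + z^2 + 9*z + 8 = z^2 + 15*z + 56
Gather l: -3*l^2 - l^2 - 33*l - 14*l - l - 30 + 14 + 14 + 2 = -4*l^2 - 48*l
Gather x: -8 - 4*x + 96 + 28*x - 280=24*x - 192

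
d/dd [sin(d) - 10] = cos(d)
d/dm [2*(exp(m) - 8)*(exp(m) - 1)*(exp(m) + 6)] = (6*exp(2*m) - 12*exp(m) - 92)*exp(m)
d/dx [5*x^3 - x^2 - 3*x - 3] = 15*x^2 - 2*x - 3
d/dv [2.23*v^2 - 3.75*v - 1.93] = 4.46*v - 3.75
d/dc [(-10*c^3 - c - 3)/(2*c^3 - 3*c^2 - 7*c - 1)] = (30*c^4 + 144*c^3 + 45*c^2 - 18*c - 20)/(4*c^6 - 12*c^5 - 19*c^4 + 38*c^3 + 55*c^2 + 14*c + 1)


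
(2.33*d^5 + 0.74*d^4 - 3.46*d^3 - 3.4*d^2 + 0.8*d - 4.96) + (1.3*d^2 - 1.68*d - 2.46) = 2.33*d^5 + 0.74*d^4 - 3.46*d^3 - 2.1*d^2 - 0.88*d - 7.42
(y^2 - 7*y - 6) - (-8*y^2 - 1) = 9*y^2 - 7*y - 5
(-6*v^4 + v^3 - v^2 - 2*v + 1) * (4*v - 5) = -24*v^5 + 34*v^4 - 9*v^3 - 3*v^2 + 14*v - 5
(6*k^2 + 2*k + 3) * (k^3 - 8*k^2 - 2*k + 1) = 6*k^5 - 46*k^4 - 25*k^3 - 22*k^2 - 4*k + 3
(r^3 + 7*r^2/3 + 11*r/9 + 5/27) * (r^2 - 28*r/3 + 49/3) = r^5 - 7*r^4 - 38*r^3/9 + 242*r^2/9 + 1477*r/81 + 245/81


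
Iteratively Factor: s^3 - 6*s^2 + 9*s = (s)*(s^2 - 6*s + 9) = s*(s - 3)*(s - 3)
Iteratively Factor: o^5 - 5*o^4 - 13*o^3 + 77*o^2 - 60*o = (o)*(o^4 - 5*o^3 - 13*o^2 + 77*o - 60) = o*(o - 5)*(o^3 - 13*o + 12) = o*(o - 5)*(o - 3)*(o^2 + 3*o - 4) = o*(o - 5)*(o - 3)*(o - 1)*(o + 4)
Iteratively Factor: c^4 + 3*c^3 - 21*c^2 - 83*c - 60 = (c + 1)*(c^3 + 2*c^2 - 23*c - 60) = (c + 1)*(c + 4)*(c^2 - 2*c - 15) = (c + 1)*(c + 3)*(c + 4)*(c - 5)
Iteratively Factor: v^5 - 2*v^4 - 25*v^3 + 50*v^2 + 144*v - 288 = (v - 4)*(v^4 + 2*v^3 - 17*v^2 - 18*v + 72) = (v - 4)*(v + 3)*(v^3 - v^2 - 14*v + 24) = (v - 4)*(v + 3)*(v + 4)*(v^2 - 5*v + 6) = (v - 4)*(v - 2)*(v + 3)*(v + 4)*(v - 3)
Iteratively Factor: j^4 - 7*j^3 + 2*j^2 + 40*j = (j)*(j^3 - 7*j^2 + 2*j + 40) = j*(j - 5)*(j^2 - 2*j - 8) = j*(j - 5)*(j + 2)*(j - 4)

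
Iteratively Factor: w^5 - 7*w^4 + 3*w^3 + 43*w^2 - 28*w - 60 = (w - 2)*(w^4 - 5*w^3 - 7*w^2 + 29*w + 30) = (w - 5)*(w - 2)*(w^3 - 7*w - 6) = (w - 5)*(w - 2)*(w + 1)*(w^2 - w - 6) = (w - 5)*(w - 2)*(w + 1)*(w + 2)*(w - 3)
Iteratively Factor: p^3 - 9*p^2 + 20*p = (p - 4)*(p^2 - 5*p) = p*(p - 4)*(p - 5)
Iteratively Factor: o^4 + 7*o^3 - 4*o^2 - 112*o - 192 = (o + 4)*(o^3 + 3*o^2 - 16*o - 48) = (o + 3)*(o + 4)*(o^2 - 16) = (o + 3)*(o + 4)^2*(o - 4)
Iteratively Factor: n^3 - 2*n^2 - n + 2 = (n + 1)*(n^2 - 3*n + 2) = (n - 2)*(n + 1)*(n - 1)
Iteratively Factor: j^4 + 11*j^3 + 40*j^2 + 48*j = (j)*(j^3 + 11*j^2 + 40*j + 48) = j*(j + 4)*(j^2 + 7*j + 12) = j*(j + 4)^2*(j + 3)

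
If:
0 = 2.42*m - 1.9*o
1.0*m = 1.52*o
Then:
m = 0.00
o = 0.00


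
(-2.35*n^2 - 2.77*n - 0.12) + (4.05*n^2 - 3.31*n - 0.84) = 1.7*n^2 - 6.08*n - 0.96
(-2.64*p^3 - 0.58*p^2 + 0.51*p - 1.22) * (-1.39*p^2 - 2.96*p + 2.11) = 3.6696*p^5 + 8.6206*p^4 - 4.5625*p^3 - 1.0376*p^2 + 4.6873*p - 2.5742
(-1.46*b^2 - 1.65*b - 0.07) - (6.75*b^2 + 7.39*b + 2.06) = -8.21*b^2 - 9.04*b - 2.13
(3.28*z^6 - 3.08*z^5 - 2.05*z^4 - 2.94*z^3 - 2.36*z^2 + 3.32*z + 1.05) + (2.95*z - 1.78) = 3.28*z^6 - 3.08*z^5 - 2.05*z^4 - 2.94*z^3 - 2.36*z^2 + 6.27*z - 0.73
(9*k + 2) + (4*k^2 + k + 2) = 4*k^2 + 10*k + 4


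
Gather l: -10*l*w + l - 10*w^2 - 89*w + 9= l*(1 - 10*w) - 10*w^2 - 89*w + 9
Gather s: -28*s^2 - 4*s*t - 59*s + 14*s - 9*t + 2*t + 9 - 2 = -28*s^2 + s*(-4*t - 45) - 7*t + 7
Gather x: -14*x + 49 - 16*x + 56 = 105 - 30*x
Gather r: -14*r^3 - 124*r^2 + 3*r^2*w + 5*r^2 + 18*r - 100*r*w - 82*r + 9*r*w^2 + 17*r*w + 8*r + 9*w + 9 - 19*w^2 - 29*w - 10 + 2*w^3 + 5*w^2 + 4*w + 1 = -14*r^3 + r^2*(3*w - 119) + r*(9*w^2 - 83*w - 56) + 2*w^3 - 14*w^2 - 16*w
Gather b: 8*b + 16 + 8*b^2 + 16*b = 8*b^2 + 24*b + 16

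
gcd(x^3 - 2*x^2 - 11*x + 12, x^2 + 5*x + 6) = x + 3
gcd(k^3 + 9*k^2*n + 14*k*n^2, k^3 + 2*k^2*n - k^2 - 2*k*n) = k^2 + 2*k*n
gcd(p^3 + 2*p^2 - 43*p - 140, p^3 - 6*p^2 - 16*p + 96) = p + 4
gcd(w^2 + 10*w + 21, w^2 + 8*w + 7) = w + 7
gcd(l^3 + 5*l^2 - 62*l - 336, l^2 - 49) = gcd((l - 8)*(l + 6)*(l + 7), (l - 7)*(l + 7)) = l + 7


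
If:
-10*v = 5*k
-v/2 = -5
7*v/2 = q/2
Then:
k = -20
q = 70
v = 10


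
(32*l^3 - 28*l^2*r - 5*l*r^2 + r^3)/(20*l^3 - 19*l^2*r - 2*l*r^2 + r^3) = (-8*l + r)/(-5*l + r)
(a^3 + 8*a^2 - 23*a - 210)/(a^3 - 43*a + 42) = (a^2 + a - 30)/(a^2 - 7*a + 6)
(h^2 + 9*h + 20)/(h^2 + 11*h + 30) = (h + 4)/(h + 6)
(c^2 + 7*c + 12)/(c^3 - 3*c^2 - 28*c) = (c + 3)/(c*(c - 7))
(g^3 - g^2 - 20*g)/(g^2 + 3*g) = (g^2 - g - 20)/(g + 3)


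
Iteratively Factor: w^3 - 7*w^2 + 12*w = (w - 4)*(w^2 - 3*w) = (w - 4)*(w - 3)*(w)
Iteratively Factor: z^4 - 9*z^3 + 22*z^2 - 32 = (z - 2)*(z^3 - 7*z^2 + 8*z + 16) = (z - 4)*(z - 2)*(z^2 - 3*z - 4) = (z - 4)*(z - 2)*(z + 1)*(z - 4)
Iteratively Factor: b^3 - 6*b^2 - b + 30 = (b + 2)*(b^2 - 8*b + 15) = (b - 5)*(b + 2)*(b - 3)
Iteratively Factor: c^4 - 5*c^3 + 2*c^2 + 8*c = (c - 2)*(c^3 - 3*c^2 - 4*c) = (c - 4)*(c - 2)*(c^2 + c) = c*(c - 4)*(c - 2)*(c + 1)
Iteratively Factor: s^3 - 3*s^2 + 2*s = (s - 2)*(s^2 - s) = s*(s - 2)*(s - 1)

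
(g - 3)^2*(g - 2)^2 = g^4 - 10*g^3 + 37*g^2 - 60*g + 36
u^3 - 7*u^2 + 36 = (u - 6)*(u - 3)*(u + 2)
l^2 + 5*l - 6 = (l - 1)*(l + 6)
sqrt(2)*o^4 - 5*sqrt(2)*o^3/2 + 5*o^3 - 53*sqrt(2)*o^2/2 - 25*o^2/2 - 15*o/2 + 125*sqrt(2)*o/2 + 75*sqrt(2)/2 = (o - 3)*(o - 5*sqrt(2)/2)*(o + 5*sqrt(2))*(sqrt(2)*o + sqrt(2)/2)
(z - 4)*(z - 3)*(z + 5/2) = z^3 - 9*z^2/2 - 11*z/2 + 30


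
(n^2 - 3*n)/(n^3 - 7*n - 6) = n/(n^2 + 3*n + 2)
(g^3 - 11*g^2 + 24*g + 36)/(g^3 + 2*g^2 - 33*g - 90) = (g^2 - 5*g - 6)/(g^2 + 8*g + 15)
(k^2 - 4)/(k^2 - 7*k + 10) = (k + 2)/(k - 5)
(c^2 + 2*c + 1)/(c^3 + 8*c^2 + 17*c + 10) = (c + 1)/(c^2 + 7*c + 10)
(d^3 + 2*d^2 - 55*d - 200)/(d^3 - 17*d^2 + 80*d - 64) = (d^2 + 10*d + 25)/(d^2 - 9*d + 8)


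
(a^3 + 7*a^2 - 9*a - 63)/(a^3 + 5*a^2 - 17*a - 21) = (a + 3)/(a + 1)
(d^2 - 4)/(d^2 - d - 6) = (d - 2)/(d - 3)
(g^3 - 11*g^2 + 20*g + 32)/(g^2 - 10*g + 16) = (g^2 - 3*g - 4)/(g - 2)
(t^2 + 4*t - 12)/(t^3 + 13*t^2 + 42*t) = (t - 2)/(t*(t + 7))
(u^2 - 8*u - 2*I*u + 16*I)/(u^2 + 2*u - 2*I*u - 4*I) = (u - 8)/(u + 2)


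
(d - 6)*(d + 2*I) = d^2 - 6*d + 2*I*d - 12*I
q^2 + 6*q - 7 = (q - 1)*(q + 7)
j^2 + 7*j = j*(j + 7)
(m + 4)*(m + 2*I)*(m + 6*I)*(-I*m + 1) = -I*m^4 + 9*m^3 - 4*I*m^3 + 36*m^2 + 20*I*m^2 - 12*m + 80*I*m - 48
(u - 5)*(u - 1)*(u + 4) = u^3 - 2*u^2 - 19*u + 20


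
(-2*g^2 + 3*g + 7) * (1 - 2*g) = 4*g^3 - 8*g^2 - 11*g + 7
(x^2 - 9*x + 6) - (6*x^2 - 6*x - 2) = -5*x^2 - 3*x + 8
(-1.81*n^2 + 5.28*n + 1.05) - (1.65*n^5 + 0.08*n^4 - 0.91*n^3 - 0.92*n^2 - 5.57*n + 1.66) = -1.65*n^5 - 0.08*n^4 + 0.91*n^3 - 0.89*n^2 + 10.85*n - 0.61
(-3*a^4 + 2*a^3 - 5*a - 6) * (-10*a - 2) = 30*a^5 - 14*a^4 - 4*a^3 + 50*a^2 + 70*a + 12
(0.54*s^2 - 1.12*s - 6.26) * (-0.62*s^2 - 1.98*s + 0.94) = -0.3348*s^4 - 0.3748*s^3 + 6.6064*s^2 + 11.342*s - 5.8844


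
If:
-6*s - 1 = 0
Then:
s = -1/6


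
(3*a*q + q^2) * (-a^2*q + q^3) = -3*a^3*q^2 - a^2*q^3 + 3*a*q^4 + q^5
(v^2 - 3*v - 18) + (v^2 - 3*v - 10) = 2*v^2 - 6*v - 28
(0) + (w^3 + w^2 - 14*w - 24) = w^3 + w^2 - 14*w - 24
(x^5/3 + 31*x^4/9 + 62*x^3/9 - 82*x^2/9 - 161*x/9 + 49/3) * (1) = x^5/3 + 31*x^4/9 + 62*x^3/9 - 82*x^2/9 - 161*x/9 + 49/3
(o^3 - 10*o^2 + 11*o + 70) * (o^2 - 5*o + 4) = o^5 - 15*o^4 + 65*o^3 - 25*o^2 - 306*o + 280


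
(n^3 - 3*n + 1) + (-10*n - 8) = n^3 - 13*n - 7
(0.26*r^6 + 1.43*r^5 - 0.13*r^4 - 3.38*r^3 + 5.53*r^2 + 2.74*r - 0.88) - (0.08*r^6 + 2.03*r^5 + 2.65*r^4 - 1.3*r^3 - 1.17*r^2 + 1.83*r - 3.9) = 0.18*r^6 - 0.6*r^5 - 2.78*r^4 - 2.08*r^3 + 6.7*r^2 + 0.91*r + 3.02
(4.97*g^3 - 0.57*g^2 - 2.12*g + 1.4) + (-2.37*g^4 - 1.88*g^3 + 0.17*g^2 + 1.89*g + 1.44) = -2.37*g^4 + 3.09*g^3 - 0.4*g^2 - 0.23*g + 2.84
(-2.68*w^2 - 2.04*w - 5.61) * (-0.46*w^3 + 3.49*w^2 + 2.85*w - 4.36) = 1.2328*w^5 - 8.4148*w^4 - 12.177*w^3 - 13.7081*w^2 - 7.0941*w + 24.4596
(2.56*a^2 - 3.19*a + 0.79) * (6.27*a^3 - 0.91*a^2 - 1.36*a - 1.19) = 16.0512*a^5 - 22.3309*a^4 + 4.3746*a^3 + 0.5731*a^2 + 2.7217*a - 0.9401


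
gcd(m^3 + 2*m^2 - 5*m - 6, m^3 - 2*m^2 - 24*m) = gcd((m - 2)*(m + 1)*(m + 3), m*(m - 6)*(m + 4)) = 1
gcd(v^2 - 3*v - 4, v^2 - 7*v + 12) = v - 4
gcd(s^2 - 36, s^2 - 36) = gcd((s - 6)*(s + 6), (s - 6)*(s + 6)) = s^2 - 36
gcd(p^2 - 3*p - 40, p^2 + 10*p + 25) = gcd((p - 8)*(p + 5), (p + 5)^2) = p + 5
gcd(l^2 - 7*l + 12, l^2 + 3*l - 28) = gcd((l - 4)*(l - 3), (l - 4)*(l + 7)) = l - 4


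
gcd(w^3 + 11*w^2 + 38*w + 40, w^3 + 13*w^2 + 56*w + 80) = w^2 + 9*w + 20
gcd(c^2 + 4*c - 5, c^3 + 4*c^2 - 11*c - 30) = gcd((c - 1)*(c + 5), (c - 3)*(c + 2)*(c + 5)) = c + 5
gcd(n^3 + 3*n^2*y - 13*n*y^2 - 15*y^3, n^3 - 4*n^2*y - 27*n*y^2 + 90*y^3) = -n^2 - 2*n*y + 15*y^2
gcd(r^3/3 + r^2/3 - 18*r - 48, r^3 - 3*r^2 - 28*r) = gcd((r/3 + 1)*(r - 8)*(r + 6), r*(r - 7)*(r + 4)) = 1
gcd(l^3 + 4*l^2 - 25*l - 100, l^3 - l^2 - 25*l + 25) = l^2 - 25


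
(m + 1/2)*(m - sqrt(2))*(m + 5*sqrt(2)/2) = m^3 + m^2/2 + 3*sqrt(2)*m^2/2 - 5*m + 3*sqrt(2)*m/4 - 5/2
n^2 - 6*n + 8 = (n - 4)*(n - 2)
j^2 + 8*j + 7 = (j + 1)*(j + 7)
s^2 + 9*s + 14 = (s + 2)*(s + 7)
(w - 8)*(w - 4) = w^2 - 12*w + 32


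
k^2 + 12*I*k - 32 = (k + 4*I)*(k + 8*I)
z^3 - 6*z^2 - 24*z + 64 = (z - 8)*(z - 2)*(z + 4)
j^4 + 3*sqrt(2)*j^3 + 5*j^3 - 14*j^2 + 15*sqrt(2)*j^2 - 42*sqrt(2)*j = j*(j - 2)*(j + 7)*(j + 3*sqrt(2))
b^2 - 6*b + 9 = (b - 3)^2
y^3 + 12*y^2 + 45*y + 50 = (y + 2)*(y + 5)^2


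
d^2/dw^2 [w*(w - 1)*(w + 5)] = 6*w + 8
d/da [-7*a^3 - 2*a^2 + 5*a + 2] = -21*a^2 - 4*a + 5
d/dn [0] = 0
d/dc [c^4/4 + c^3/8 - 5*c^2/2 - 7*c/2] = c^3 + 3*c^2/8 - 5*c - 7/2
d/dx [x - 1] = 1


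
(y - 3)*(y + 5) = y^2 + 2*y - 15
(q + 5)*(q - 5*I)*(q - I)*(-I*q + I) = -I*q^4 - 6*q^3 - 4*I*q^3 - 24*q^2 + 10*I*q^2 + 30*q + 20*I*q - 25*I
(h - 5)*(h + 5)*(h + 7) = h^3 + 7*h^2 - 25*h - 175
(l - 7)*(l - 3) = l^2 - 10*l + 21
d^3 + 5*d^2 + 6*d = d*(d + 2)*(d + 3)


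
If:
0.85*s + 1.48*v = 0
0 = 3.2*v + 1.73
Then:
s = 0.94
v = -0.54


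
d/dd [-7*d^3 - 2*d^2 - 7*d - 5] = -21*d^2 - 4*d - 7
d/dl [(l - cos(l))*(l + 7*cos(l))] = -6*l*sin(l) + 2*l + 7*sin(2*l) + 6*cos(l)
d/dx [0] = 0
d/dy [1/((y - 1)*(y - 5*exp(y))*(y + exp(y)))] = (-(y - 1)*(y - 5*exp(y))*(exp(y) + 1) + (y - 1)*(y + exp(y))*(5*exp(y) - 1) - (y - 5*exp(y))*(y + exp(y)))/((y - 1)^2*(y - 5*exp(y))^2*(y + exp(y))^2)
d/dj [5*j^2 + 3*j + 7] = 10*j + 3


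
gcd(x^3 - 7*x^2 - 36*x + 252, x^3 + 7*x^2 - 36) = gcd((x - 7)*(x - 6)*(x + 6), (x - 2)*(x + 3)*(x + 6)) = x + 6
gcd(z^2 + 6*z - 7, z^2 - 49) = z + 7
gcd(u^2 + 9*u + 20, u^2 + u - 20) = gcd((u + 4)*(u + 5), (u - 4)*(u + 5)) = u + 5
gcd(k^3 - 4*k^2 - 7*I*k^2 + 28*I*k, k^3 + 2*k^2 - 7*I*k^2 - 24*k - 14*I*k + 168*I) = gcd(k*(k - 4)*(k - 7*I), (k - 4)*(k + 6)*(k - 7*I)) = k^2 + k*(-4 - 7*I) + 28*I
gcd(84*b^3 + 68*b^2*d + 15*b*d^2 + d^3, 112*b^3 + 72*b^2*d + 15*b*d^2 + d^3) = 7*b + d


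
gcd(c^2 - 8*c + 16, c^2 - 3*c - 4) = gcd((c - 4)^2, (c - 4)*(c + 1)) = c - 4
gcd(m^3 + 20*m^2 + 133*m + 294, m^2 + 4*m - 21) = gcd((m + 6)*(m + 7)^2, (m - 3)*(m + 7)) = m + 7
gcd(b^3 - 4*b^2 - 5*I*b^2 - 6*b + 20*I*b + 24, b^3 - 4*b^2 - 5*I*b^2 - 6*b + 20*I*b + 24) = b^3 + b^2*(-4 - 5*I) + b*(-6 + 20*I) + 24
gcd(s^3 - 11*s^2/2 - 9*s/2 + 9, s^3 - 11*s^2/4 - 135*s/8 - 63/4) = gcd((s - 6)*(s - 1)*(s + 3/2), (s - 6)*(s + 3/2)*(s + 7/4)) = s^2 - 9*s/2 - 9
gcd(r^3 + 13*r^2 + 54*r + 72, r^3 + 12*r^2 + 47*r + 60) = r^2 + 7*r + 12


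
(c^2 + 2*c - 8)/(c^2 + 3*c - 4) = (c - 2)/(c - 1)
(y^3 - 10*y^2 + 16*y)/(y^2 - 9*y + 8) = y*(y - 2)/(y - 1)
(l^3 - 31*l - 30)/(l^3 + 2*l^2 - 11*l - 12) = (l^2 - l - 30)/(l^2 + l - 12)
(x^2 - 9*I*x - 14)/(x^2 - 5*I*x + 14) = (x - 2*I)/(x + 2*I)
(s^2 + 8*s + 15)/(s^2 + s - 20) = (s + 3)/(s - 4)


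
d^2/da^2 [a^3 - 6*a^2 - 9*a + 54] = 6*a - 12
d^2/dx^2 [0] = 0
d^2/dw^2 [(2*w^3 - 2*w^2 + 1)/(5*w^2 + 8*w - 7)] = 2*(278*w^3 - 471*w^2 + 414*w + 1)/(125*w^6 + 600*w^5 + 435*w^4 - 1168*w^3 - 609*w^2 + 1176*w - 343)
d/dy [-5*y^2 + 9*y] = 9 - 10*y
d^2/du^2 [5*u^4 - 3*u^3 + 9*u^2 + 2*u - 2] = 60*u^2 - 18*u + 18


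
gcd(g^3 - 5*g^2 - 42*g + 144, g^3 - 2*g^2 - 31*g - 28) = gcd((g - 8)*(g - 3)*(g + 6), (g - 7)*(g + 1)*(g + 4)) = 1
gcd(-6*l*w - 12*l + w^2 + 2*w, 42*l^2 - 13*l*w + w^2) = -6*l + w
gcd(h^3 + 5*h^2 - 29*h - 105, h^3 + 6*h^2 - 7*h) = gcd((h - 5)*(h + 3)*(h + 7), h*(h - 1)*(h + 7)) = h + 7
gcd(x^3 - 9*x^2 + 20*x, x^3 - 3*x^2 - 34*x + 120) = x^2 - 9*x + 20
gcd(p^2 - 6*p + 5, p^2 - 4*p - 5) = p - 5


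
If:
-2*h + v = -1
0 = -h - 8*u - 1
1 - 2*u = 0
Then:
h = -5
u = 1/2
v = -11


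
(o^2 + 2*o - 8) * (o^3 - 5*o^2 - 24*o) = o^5 - 3*o^4 - 42*o^3 - 8*o^2 + 192*o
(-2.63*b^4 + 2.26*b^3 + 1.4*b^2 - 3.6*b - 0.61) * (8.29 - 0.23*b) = 0.6049*b^5 - 22.3225*b^4 + 18.4134*b^3 + 12.434*b^2 - 29.7037*b - 5.0569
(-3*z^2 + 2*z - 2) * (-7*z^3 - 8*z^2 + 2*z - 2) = 21*z^5 + 10*z^4 - 8*z^3 + 26*z^2 - 8*z + 4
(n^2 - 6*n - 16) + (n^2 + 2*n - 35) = 2*n^2 - 4*n - 51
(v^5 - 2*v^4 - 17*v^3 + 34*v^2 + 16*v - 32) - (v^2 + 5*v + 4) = v^5 - 2*v^4 - 17*v^3 + 33*v^2 + 11*v - 36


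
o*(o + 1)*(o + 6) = o^3 + 7*o^2 + 6*o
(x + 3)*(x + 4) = x^2 + 7*x + 12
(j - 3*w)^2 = j^2 - 6*j*w + 9*w^2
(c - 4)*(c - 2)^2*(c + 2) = c^4 - 6*c^3 + 4*c^2 + 24*c - 32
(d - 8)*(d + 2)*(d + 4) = d^3 - 2*d^2 - 40*d - 64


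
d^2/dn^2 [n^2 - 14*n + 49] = 2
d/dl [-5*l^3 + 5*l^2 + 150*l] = -15*l^2 + 10*l + 150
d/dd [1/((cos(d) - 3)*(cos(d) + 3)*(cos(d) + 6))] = (-3*sin(d)^2 + 12*cos(d) - 6)*sin(d)/((cos(d) - 3)^2*(cos(d) + 3)^2*(cos(d) + 6)^2)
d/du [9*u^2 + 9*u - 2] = 18*u + 9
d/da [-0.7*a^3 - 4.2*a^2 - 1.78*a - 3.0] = -2.1*a^2 - 8.4*a - 1.78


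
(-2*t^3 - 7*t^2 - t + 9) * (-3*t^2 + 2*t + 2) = 6*t^5 + 17*t^4 - 15*t^3 - 43*t^2 + 16*t + 18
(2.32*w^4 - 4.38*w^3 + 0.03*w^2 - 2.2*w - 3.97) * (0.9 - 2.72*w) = -6.3104*w^5 + 14.0016*w^4 - 4.0236*w^3 + 6.011*w^2 + 8.8184*w - 3.573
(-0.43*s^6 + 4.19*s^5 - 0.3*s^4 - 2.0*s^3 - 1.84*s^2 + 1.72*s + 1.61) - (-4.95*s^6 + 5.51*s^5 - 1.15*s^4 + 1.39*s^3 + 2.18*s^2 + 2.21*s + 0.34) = 4.52*s^6 - 1.32*s^5 + 0.85*s^4 - 3.39*s^3 - 4.02*s^2 - 0.49*s + 1.27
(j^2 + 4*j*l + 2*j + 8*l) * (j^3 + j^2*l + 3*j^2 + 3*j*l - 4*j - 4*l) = j^5 + 5*j^4*l + 5*j^4 + 4*j^3*l^2 + 25*j^3*l + 2*j^3 + 20*j^2*l^2 + 10*j^2*l - 8*j^2 + 8*j*l^2 - 40*j*l - 32*l^2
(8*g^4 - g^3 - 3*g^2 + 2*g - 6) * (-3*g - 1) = -24*g^5 - 5*g^4 + 10*g^3 - 3*g^2 + 16*g + 6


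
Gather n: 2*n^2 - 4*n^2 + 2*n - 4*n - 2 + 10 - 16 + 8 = -2*n^2 - 2*n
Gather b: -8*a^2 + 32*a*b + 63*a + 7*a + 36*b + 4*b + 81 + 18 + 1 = -8*a^2 + 70*a + b*(32*a + 40) + 100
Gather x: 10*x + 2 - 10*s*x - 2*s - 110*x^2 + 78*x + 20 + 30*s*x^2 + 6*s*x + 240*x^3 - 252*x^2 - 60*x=-2*s + 240*x^3 + x^2*(30*s - 362) + x*(28 - 4*s) + 22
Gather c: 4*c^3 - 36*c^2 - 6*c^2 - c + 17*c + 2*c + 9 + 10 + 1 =4*c^3 - 42*c^2 + 18*c + 20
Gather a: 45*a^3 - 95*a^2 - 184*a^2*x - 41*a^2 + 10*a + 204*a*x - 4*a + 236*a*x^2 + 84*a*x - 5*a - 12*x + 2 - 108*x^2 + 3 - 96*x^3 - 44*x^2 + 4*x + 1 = 45*a^3 + a^2*(-184*x - 136) + a*(236*x^2 + 288*x + 1) - 96*x^3 - 152*x^2 - 8*x + 6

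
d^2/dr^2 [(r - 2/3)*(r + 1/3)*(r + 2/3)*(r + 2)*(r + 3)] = 20*r^3 + 64*r^2 + 130*r/3 - 20/27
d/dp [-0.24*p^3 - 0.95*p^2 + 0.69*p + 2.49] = -0.72*p^2 - 1.9*p + 0.69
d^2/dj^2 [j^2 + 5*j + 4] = 2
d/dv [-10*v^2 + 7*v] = 7 - 20*v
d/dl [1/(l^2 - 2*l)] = 2*(1 - l)/(l^2*(l - 2)^2)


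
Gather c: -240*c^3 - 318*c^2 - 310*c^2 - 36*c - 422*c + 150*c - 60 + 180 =-240*c^3 - 628*c^2 - 308*c + 120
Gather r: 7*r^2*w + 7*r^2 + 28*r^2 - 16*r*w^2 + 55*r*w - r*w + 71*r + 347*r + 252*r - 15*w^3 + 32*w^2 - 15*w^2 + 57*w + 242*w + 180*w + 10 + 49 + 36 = r^2*(7*w + 35) + r*(-16*w^2 + 54*w + 670) - 15*w^3 + 17*w^2 + 479*w + 95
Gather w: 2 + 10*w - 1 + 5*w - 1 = 15*w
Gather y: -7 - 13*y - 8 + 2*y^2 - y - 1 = 2*y^2 - 14*y - 16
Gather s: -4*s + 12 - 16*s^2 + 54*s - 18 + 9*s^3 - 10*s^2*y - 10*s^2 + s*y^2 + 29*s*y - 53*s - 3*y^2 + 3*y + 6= 9*s^3 + s^2*(-10*y - 26) + s*(y^2 + 29*y - 3) - 3*y^2 + 3*y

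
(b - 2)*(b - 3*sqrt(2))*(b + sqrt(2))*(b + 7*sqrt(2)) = b^4 - 2*b^3 + 5*sqrt(2)*b^3 - 34*b^2 - 10*sqrt(2)*b^2 - 42*sqrt(2)*b + 68*b + 84*sqrt(2)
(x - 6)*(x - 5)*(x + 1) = x^3 - 10*x^2 + 19*x + 30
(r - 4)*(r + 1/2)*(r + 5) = r^3 + 3*r^2/2 - 39*r/2 - 10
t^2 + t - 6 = (t - 2)*(t + 3)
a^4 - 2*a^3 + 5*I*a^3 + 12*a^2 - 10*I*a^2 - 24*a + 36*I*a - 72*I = (a - 2)*(a - 3*I)*(a + 2*I)*(a + 6*I)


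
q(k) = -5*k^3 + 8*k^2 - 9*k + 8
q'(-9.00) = -1368.00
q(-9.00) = 4382.00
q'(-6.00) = -645.00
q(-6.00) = 1430.00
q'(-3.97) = -308.93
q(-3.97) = 482.67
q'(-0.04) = -9.66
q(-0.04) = 8.37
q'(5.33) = -349.85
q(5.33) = -569.80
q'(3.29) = -118.72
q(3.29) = -113.07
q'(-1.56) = -70.46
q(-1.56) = 60.49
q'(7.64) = -762.30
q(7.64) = -1823.52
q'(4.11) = -196.62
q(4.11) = -240.99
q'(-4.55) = -392.34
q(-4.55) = 685.55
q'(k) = -15*k^2 + 16*k - 9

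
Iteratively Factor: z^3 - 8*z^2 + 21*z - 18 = (z - 3)*(z^2 - 5*z + 6) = (z - 3)*(z - 2)*(z - 3)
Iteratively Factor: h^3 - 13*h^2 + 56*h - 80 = (h - 4)*(h^2 - 9*h + 20) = (h - 4)^2*(h - 5)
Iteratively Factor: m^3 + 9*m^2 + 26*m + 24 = (m + 3)*(m^2 + 6*m + 8) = (m + 2)*(m + 3)*(m + 4)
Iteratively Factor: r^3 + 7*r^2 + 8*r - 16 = (r - 1)*(r^2 + 8*r + 16) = (r - 1)*(r + 4)*(r + 4)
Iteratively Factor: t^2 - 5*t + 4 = (t - 4)*(t - 1)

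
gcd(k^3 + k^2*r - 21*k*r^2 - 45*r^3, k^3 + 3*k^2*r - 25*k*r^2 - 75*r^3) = -k^2 + 2*k*r + 15*r^2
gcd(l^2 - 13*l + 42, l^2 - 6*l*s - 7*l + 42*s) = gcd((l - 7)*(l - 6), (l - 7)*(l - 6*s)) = l - 7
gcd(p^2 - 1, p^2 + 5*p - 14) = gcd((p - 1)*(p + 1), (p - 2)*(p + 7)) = 1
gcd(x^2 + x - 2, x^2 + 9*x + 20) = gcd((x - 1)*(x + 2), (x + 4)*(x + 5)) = 1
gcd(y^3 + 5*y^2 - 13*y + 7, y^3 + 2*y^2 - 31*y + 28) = y^2 + 6*y - 7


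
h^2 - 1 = (h - 1)*(h + 1)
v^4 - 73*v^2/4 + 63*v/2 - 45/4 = (v - 3)*(v - 3/2)*(v - 1/2)*(v + 5)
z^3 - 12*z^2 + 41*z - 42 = (z - 7)*(z - 3)*(z - 2)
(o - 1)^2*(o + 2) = o^3 - 3*o + 2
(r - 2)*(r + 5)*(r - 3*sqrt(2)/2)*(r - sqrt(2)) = r^4 - 5*sqrt(2)*r^3/2 + 3*r^3 - 15*sqrt(2)*r^2/2 - 7*r^2 + 9*r + 25*sqrt(2)*r - 30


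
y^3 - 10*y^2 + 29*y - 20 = (y - 5)*(y - 4)*(y - 1)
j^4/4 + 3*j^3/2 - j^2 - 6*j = j*(j/4 + 1/2)*(j - 2)*(j + 6)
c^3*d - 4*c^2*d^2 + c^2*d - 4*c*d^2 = c*(c - 4*d)*(c*d + d)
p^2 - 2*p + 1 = (p - 1)^2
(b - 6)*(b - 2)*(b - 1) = b^3 - 9*b^2 + 20*b - 12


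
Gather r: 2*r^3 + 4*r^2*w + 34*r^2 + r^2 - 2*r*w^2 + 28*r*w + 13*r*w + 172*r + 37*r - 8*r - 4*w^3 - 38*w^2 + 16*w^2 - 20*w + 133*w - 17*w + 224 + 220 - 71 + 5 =2*r^3 + r^2*(4*w + 35) + r*(-2*w^2 + 41*w + 201) - 4*w^3 - 22*w^2 + 96*w + 378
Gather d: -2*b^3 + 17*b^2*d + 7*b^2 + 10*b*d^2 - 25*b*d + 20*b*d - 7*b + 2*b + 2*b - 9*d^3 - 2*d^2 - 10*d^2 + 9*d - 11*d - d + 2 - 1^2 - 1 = -2*b^3 + 7*b^2 - 3*b - 9*d^3 + d^2*(10*b - 12) + d*(17*b^2 - 5*b - 3)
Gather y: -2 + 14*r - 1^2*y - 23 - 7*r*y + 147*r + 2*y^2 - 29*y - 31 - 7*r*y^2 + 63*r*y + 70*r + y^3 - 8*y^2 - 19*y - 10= 231*r + y^3 + y^2*(-7*r - 6) + y*(56*r - 49) - 66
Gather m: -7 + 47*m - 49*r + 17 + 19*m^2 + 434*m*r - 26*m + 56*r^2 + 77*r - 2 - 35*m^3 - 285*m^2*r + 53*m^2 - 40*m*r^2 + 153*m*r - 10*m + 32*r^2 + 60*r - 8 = -35*m^3 + m^2*(72 - 285*r) + m*(-40*r^2 + 587*r + 11) + 88*r^2 + 88*r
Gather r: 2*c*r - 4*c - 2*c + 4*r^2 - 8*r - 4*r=-6*c + 4*r^2 + r*(2*c - 12)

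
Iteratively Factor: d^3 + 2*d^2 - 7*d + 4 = (d + 4)*(d^2 - 2*d + 1) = (d - 1)*(d + 4)*(d - 1)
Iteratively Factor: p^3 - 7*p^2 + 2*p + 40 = (p - 4)*(p^2 - 3*p - 10) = (p - 5)*(p - 4)*(p + 2)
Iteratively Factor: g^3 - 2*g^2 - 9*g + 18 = (g - 3)*(g^2 + g - 6) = (g - 3)*(g - 2)*(g + 3)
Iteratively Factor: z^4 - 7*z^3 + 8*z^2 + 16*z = (z - 4)*(z^3 - 3*z^2 - 4*z) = (z - 4)*(z + 1)*(z^2 - 4*z) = (z - 4)^2*(z + 1)*(z)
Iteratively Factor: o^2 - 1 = (o - 1)*(o + 1)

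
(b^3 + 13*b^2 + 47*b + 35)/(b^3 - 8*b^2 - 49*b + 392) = (b^2 + 6*b + 5)/(b^2 - 15*b + 56)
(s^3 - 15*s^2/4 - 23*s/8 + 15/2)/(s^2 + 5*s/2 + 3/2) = (s^2 - 21*s/4 + 5)/(s + 1)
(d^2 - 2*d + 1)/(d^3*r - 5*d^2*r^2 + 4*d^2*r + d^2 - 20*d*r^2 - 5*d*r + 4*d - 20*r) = (d^2 - 2*d + 1)/(d^3*r - 5*d^2*r^2 + 4*d^2*r + d^2 - 20*d*r^2 - 5*d*r + 4*d - 20*r)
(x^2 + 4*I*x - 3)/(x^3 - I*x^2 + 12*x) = (x + I)/(x*(x - 4*I))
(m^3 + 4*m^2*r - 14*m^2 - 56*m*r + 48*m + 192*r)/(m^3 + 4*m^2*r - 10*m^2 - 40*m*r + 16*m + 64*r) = (m - 6)/(m - 2)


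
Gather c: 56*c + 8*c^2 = 8*c^2 + 56*c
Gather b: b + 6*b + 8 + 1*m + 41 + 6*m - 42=7*b + 7*m + 7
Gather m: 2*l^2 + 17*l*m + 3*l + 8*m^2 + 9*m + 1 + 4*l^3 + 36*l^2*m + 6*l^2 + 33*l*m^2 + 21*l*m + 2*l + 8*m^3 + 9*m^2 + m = 4*l^3 + 8*l^2 + 5*l + 8*m^3 + m^2*(33*l + 17) + m*(36*l^2 + 38*l + 10) + 1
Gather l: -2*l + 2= 2 - 2*l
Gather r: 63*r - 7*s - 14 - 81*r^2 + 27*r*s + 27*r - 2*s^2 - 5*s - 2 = -81*r^2 + r*(27*s + 90) - 2*s^2 - 12*s - 16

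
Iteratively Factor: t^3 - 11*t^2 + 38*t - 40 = (t - 4)*(t^2 - 7*t + 10) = (t - 5)*(t - 4)*(t - 2)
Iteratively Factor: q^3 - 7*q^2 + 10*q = (q - 5)*(q^2 - 2*q) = q*(q - 5)*(q - 2)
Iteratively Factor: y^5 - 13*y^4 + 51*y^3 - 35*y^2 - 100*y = (y - 4)*(y^4 - 9*y^3 + 15*y^2 + 25*y) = (y - 4)*(y + 1)*(y^3 - 10*y^2 + 25*y) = (y - 5)*(y - 4)*(y + 1)*(y^2 - 5*y) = (y - 5)^2*(y - 4)*(y + 1)*(y)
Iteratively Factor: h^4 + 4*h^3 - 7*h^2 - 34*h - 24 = (h + 4)*(h^3 - 7*h - 6) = (h + 1)*(h + 4)*(h^2 - h - 6) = (h + 1)*(h + 2)*(h + 4)*(h - 3)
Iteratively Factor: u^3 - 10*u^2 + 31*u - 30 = (u - 2)*(u^2 - 8*u + 15) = (u - 3)*(u - 2)*(u - 5)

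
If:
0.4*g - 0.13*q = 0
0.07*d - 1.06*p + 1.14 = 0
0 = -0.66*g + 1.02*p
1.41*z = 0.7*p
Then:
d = 30.5020408163265*z - 16.2857142857143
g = 3.11298701298701*z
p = 2.01428571428571*z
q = 9.57842157842158*z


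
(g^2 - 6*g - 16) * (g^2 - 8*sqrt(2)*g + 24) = g^4 - 8*sqrt(2)*g^3 - 6*g^3 + 8*g^2 + 48*sqrt(2)*g^2 - 144*g + 128*sqrt(2)*g - 384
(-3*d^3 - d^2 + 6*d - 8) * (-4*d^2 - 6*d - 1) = 12*d^5 + 22*d^4 - 15*d^3 - 3*d^2 + 42*d + 8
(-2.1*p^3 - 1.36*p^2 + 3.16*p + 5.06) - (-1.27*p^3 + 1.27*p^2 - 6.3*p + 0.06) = -0.83*p^3 - 2.63*p^2 + 9.46*p + 5.0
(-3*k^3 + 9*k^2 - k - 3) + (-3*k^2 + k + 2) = -3*k^3 + 6*k^2 - 1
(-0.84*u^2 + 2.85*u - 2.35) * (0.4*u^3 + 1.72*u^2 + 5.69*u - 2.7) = -0.336*u^5 - 0.3048*u^4 - 0.8176*u^3 + 14.4425*u^2 - 21.0665*u + 6.345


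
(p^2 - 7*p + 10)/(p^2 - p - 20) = (p - 2)/(p + 4)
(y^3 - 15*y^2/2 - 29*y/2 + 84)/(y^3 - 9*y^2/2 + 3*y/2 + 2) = (2*y^3 - 15*y^2 - 29*y + 168)/(2*y^3 - 9*y^2 + 3*y + 4)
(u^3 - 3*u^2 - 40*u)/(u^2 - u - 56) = u*(u + 5)/(u + 7)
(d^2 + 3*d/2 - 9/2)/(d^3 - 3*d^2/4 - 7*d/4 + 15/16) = 8*(d + 3)/(8*d^2 + 6*d - 5)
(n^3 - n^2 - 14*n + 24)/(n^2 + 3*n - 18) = (n^2 + 2*n - 8)/(n + 6)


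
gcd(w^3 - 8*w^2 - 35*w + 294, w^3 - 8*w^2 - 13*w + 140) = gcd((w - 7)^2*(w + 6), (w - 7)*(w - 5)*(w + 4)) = w - 7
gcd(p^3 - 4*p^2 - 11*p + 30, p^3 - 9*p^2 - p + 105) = p^2 - 2*p - 15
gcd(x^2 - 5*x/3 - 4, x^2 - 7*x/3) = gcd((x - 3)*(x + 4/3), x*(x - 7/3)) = 1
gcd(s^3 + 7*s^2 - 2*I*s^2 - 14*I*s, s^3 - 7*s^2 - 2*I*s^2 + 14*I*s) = s^2 - 2*I*s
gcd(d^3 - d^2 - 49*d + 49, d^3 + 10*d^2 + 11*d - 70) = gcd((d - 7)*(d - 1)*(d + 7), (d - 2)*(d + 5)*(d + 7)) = d + 7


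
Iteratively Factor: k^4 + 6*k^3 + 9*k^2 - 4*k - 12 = (k + 2)*(k^3 + 4*k^2 + k - 6) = (k - 1)*(k + 2)*(k^2 + 5*k + 6) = (k - 1)*(k + 2)*(k + 3)*(k + 2)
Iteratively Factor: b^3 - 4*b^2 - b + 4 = (b - 1)*(b^2 - 3*b - 4) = (b - 1)*(b + 1)*(b - 4)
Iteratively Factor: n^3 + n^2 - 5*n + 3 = (n - 1)*(n^2 + 2*n - 3) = (n - 1)*(n + 3)*(n - 1)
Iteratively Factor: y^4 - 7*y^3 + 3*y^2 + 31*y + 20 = (y - 4)*(y^3 - 3*y^2 - 9*y - 5) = (y - 4)*(y + 1)*(y^2 - 4*y - 5) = (y - 5)*(y - 4)*(y + 1)*(y + 1)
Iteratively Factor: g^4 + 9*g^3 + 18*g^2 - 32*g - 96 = (g + 4)*(g^3 + 5*g^2 - 2*g - 24) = (g + 4)^2*(g^2 + g - 6) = (g - 2)*(g + 4)^2*(g + 3)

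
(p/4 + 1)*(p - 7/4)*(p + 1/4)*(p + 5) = p^4/4 + 15*p^3/8 + 97*p^2/64 - 543*p/64 - 35/16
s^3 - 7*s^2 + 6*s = s*(s - 6)*(s - 1)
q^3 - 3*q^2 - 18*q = q*(q - 6)*(q + 3)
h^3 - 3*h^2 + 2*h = h*(h - 2)*(h - 1)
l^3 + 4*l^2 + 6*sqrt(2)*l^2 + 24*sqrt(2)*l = l*(l + 4)*(l + 6*sqrt(2))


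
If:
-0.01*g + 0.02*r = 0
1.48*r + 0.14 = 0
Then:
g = -0.19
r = -0.09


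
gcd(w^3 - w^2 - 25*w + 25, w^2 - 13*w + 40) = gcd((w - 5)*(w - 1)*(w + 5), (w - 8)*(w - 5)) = w - 5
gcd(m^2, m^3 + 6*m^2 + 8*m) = m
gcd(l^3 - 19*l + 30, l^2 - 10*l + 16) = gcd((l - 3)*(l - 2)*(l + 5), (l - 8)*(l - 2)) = l - 2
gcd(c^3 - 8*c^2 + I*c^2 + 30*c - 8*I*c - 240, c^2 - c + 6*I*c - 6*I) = c + 6*I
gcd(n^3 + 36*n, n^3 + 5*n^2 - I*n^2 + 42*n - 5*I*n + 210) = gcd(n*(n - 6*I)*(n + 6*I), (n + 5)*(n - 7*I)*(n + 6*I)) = n + 6*I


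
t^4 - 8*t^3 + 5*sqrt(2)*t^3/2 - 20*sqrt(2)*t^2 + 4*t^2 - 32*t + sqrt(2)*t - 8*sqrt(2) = (t - 8)*(t + sqrt(2)/2)*(t + sqrt(2))^2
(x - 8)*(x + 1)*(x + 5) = x^3 - 2*x^2 - 43*x - 40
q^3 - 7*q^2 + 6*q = q*(q - 6)*(q - 1)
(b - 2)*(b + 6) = b^2 + 4*b - 12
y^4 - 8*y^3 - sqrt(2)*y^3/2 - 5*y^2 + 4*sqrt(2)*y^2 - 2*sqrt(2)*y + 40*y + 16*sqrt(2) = (y - 8)*(y - 2*sqrt(2))*(y + sqrt(2)/2)*(y + sqrt(2))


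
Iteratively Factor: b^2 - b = (b - 1)*(b)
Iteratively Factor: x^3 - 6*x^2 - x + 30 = (x - 5)*(x^2 - x - 6) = (x - 5)*(x - 3)*(x + 2)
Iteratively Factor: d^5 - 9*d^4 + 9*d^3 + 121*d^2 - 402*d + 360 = (d - 2)*(d^4 - 7*d^3 - 5*d^2 + 111*d - 180) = (d - 2)*(d + 4)*(d^3 - 11*d^2 + 39*d - 45) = (d - 3)*(d - 2)*(d + 4)*(d^2 - 8*d + 15) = (d - 5)*(d - 3)*(d - 2)*(d + 4)*(d - 3)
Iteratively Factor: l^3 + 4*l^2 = (l)*(l^2 + 4*l) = l*(l + 4)*(l)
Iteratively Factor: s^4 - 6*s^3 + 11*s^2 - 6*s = (s - 3)*(s^3 - 3*s^2 + 2*s) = s*(s - 3)*(s^2 - 3*s + 2) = s*(s - 3)*(s - 1)*(s - 2)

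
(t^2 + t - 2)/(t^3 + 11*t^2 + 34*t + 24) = (t^2 + t - 2)/(t^3 + 11*t^2 + 34*t + 24)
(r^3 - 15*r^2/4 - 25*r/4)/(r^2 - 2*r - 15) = r*(4*r + 5)/(4*(r + 3))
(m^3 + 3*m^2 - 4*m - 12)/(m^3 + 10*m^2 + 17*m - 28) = (m^3 + 3*m^2 - 4*m - 12)/(m^3 + 10*m^2 + 17*m - 28)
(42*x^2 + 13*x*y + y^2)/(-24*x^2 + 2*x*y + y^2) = (-7*x - y)/(4*x - y)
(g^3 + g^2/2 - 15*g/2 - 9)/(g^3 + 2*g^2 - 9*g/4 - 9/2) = 2*(g - 3)/(2*g - 3)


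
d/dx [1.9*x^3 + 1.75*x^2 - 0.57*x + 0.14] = 5.7*x^2 + 3.5*x - 0.57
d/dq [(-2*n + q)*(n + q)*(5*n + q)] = -7*n^2 + 8*n*q + 3*q^2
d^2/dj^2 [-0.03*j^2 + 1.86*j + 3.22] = -0.0600000000000000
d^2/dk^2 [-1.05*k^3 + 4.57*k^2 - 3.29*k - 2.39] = 9.14 - 6.3*k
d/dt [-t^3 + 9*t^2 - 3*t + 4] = -3*t^2 + 18*t - 3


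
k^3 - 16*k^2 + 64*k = k*(k - 8)^2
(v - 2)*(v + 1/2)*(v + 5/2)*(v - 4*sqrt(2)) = v^4 - 4*sqrt(2)*v^3 + v^3 - 4*sqrt(2)*v^2 - 19*v^2/4 - 5*v/2 + 19*sqrt(2)*v + 10*sqrt(2)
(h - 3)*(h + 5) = h^2 + 2*h - 15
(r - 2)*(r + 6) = r^2 + 4*r - 12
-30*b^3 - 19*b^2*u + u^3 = (-5*b + u)*(2*b + u)*(3*b + u)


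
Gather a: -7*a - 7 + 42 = 35 - 7*a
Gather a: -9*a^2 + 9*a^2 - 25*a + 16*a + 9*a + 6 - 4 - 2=0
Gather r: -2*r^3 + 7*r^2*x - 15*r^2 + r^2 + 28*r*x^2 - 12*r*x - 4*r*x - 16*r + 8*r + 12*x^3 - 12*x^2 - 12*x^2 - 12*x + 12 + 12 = -2*r^3 + r^2*(7*x - 14) + r*(28*x^2 - 16*x - 8) + 12*x^3 - 24*x^2 - 12*x + 24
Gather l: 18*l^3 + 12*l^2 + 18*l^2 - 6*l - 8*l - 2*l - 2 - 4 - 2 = 18*l^3 + 30*l^2 - 16*l - 8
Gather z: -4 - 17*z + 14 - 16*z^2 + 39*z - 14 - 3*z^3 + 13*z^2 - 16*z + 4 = -3*z^3 - 3*z^2 + 6*z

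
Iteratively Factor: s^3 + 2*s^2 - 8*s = (s)*(s^2 + 2*s - 8) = s*(s - 2)*(s + 4)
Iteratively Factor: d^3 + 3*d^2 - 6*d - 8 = (d - 2)*(d^2 + 5*d + 4) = (d - 2)*(d + 1)*(d + 4)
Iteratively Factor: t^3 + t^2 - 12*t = (t - 3)*(t^2 + 4*t) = (t - 3)*(t + 4)*(t)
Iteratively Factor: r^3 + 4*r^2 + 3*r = (r + 1)*(r^2 + 3*r) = (r + 1)*(r + 3)*(r)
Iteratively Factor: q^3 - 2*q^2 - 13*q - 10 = (q + 1)*(q^2 - 3*q - 10) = (q - 5)*(q + 1)*(q + 2)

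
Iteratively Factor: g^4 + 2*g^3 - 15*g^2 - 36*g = (g + 3)*(g^3 - g^2 - 12*g) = g*(g + 3)*(g^2 - g - 12) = g*(g - 4)*(g + 3)*(g + 3)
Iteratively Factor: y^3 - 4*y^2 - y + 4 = (y - 4)*(y^2 - 1) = (y - 4)*(y + 1)*(y - 1)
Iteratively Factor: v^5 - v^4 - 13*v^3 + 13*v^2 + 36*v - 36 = (v + 3)*(v^4 - 4*v^3 - v^2 + 16*v - 12) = (v + 2)*(v + 3)*(v^3 - 6*v^2 + 11*v - 6) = (v - 1)*(v + 2)*(v + 3)*(v^2 - 5*v + 6) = (v - 2)*(v - 1)*(v + 2)*(v + 3)*(v - 3)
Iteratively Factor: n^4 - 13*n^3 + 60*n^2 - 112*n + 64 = (n - 1)*(n^3 - 12*n^2 + 48*n - 64) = (n - 4)*(n - 1)*(n^2 - 8*n + 16) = (n - 4)^2*(n - 1)*(n - 4)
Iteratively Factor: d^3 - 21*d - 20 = (d + 4)*(d^2 - 4*d - 5) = (d + 1)*(d + 4)*(d - 5)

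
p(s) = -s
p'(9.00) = -1.00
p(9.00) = -9.00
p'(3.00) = -1.00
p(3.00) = -3.00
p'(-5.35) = -1.00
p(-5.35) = 5.35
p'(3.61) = -1.00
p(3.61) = -3.61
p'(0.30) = -1.00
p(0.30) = -0.30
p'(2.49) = -1.00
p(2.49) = -2.49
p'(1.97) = -1.00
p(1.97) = -1.97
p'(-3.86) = -1.00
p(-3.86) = 3.86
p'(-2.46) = -1.00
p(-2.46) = 2.46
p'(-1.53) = -1.00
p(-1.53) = 1.53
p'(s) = -1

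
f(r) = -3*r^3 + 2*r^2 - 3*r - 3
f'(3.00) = -72.00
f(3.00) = -75.00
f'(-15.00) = -2088.00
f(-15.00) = 10617.00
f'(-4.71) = -221.50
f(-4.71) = 368.96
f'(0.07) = -2.76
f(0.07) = -3.20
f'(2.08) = -33.62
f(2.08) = -27.58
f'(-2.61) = -74.75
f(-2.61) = 71.79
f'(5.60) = -262.84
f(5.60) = -483.93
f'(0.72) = -4.79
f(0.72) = -5.24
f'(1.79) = -24.68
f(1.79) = -19.17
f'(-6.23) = -377.24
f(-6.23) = 818.73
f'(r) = -9*r^2 + 4*r - 3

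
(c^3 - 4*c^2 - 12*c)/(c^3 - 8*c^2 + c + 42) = c*(c - 6)/(c^2 - 10*c + 21)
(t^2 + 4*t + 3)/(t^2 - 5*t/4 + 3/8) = 8*(t^2 + 4*t + 3)/(8*t^2 - 10*t + 3)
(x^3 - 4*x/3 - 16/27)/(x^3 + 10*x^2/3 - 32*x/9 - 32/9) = (x + 2/3)/(x + 4)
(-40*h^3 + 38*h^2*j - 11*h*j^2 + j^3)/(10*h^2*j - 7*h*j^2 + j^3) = (-4*h + j)/j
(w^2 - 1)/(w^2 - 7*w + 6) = (w + 1)/(w - 6)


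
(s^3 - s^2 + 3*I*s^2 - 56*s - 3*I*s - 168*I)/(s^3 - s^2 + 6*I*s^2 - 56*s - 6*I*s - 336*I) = (s + 3*I)/(s + 6*I)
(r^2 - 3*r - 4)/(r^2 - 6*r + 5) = (r^2 - 3*r - 4)/(r^2 - 6*r + 5)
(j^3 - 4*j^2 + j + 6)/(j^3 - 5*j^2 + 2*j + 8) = (j - 3)/(j - 4)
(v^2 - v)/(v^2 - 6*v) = (v - 1)/(v - 6)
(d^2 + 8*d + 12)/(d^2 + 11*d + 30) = (d + 2)/(d + 5)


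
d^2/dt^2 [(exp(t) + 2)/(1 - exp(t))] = -3*(exp(t) + 1)*exp(t)/(exp(3*t) - 3*exp(2*t) + 3*exp(t) - 1)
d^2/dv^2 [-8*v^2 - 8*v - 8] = -16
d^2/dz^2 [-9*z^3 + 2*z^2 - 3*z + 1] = 4 - 54*z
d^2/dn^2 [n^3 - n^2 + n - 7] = 6*n - 2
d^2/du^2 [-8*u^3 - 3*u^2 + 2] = -48*u - 6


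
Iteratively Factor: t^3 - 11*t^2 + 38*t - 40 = (t - 4)*(t^2 - 7*t + 10) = (t - 4)*(t - 2)*(t - 5)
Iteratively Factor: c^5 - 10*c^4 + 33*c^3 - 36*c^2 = (c)*(c^4 - 10*c^3 + 33*c^2 - 36*c) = c^2*(c^3 - 10*c^2 + 33*c - 36) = c^2*(c - 3)*(c^2 - 7*c + 12) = c^2*(c - 3)^2*(c - 4)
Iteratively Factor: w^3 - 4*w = (w + 2)*(w^2 - 2*w) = w*(w + 2)*(w - 2)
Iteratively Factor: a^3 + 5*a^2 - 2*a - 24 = (a + 3)*(a^2 + 2*a - 8) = (a - 2)*(a + 3)*(a + 4)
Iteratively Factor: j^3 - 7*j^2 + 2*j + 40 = (j - 4)*(j^2 - 3*j - 10) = (j - 4)*(j + 2)*(j - 5)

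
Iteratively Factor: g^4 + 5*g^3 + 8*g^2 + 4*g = (g)*(g^3 + 5*g^2 + 8*g + 4) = g*(g + 2)*(g^2 + 3*g + 2) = g*(g + 1)*(g + 2)*(g + 2)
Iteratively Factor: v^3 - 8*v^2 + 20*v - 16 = (v - 2)*(v^2 - 6*v + 8) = (v - 2)^2*(v - 4)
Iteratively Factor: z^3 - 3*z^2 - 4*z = (z + 1)*(z^2 - 4*z) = z*(z + 1)*(z - 4)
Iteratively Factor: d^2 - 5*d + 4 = (d - 1)*(d - 4)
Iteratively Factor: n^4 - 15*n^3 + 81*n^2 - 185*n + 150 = (n - 5)*(n^3 - 10*n^2 + 31*n - 30) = (n - 5)^2*(n^2 - 5*n + 6) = (n - 5)^2*(n - 2)*(n - 3)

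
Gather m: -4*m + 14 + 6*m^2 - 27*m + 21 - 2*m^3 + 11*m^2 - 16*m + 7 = -2*m^3 + 17*m^2 - 47*m + 42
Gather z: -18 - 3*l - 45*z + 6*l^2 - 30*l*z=6*l^2 - 3*l + z*(-30*l - 45) - 18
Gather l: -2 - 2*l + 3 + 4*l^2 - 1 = 4*l^2 - 2*l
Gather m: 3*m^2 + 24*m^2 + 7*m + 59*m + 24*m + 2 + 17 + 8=27*m^2 + 90*m + 27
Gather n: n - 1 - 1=n - 2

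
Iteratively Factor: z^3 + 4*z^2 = (z + 4)*(z^2) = z*(z + 4)*(z)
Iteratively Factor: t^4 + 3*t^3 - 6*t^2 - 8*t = (t - 2)*(t^3 + 5*t^2 + 4*t) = (t - 2)*(t + 1)*(t^2 + 4*t) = (t - 2)*(t + 1)*(t + 4)*(t)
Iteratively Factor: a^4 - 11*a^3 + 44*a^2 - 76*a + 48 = (a - 4)*(a^3 - 7*a^2 + 16*a - 12) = (a - 4)*(a - 2)*(a^2 - 5*a + 6) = (a - 4)*(a - 2)^2*(a - 3)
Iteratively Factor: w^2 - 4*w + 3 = (w - 3)*(w - 1)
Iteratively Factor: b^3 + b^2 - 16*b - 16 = (b + 4)*(b^2 - 3*b - 4) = (b + 1)*(b + 4)*(b - 4)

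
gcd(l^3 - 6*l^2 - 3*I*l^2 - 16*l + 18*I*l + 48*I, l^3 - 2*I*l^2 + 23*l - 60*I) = l - 3*I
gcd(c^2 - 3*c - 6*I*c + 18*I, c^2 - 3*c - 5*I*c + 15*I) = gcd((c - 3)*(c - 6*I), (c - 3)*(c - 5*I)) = c - 3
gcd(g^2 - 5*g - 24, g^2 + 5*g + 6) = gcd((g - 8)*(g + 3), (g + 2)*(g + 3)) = g + 3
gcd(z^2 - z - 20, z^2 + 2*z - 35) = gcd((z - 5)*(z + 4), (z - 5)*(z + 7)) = z - 5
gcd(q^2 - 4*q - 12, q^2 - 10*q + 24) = q - 6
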